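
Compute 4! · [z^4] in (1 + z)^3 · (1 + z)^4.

The EGF product rule gives c_4 = Σ_{k_1+k_2=4} C(4; k_1,k_2) · ∏ g_i(k_i), where (1+z)^3 gives the falling factorial (3)_k; (1+z)^4 gives the falling factorial (4)_k.
g_1(k) for k = 0…4: 1, 3, 6, 6, 0.
g_2(k) for k = 0…4: 1, 4, 12, 24, 24.
c_4 = Σ_k C(4,k)·g_1(k)·g_2(4−k) = 1·1·24 + 4·3·24 + 6·6·12 + 4·6·4 = 24 + 288 + 432 + 96 = 840.

840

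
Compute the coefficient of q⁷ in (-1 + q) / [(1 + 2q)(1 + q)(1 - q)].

255

The denominator gives the recurrence a_n = −2a_(n−1) + a_(n−2) + 2a_(n−3) for n ≥ 3; the numerator fixes a_0 = -1, a_1 = 3, a_2 = -7.
Iterating: -1, 3, -7, 15, -31, 63, -127, 255, so a_7 = 255.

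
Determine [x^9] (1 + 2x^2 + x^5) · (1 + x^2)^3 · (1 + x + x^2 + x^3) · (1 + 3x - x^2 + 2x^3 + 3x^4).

(1 + 2x^2 + x^5) has coefficients 1,0,2,0,0,1 for degrees 0…5.
(1 + x^2)^3 has coefficients 1,0,3,0,3,0,1,0,0,0 for degrees 0…9.
Multiplying by (1 + x + x^2 + x^3) gives running coefficients 1,1,4,4,6,6,4,4,1,1 for degrees 0…9.
Finally multiplying by (1 + 3x - x^2 + 2x^3 + 3x^4), the product of all factors after the first has coefficients 1,4,6,17,19,31,36,34,39,26 for degrees 0…9.
[x^9] = 1·26 + 2·34 + 1·19 = 113.

113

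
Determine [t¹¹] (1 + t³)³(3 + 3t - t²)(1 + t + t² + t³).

(1 + t³)³ has coefficients 1,0,0,3,0,0,3,0,0,1 for degrees 0…9.
(3 + 3t - t²) has coefficients 3,3,-1,0,0,0,0,0,0,0,0,0 for degrees 0…11.
Finally multiplying by (1 + t + t² + t³), the product of all factors after the first has coefficients 3,6,5,5,2,-1,0,0,0,0,0,0 for degrees 0…11.
[t¹¹] = 1·0 + 3·0 + 3·(-1) + 1·5 = 2.

2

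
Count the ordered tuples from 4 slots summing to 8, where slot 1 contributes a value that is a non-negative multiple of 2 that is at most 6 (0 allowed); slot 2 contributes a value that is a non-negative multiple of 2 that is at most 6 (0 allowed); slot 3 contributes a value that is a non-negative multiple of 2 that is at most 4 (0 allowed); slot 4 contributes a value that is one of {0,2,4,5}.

The generating function for the choices is (1 + t^2 + t^4 + t^6)·(1 + t^2 + t^4 + t^6)·(1 + t^2 + t^4)·(1 + t^2 + t^4 + t^5); the count is [t^8].
(1 + t^2 + t^4 + t^6) has coefficients 1,0,1,0,1,0,1 for degrees 0…6.
(1 + t^2 + t^4 + t^6) has coefficients 1,0,1,0,1,0,1,0,0 for degrees 0…8.
Multiplying by (1 + t^2 + t^4) gives running coefficients 1,0,2,0,3,0,3,0,2 for degrees 0…8.
Finally multiplying by (1 + t^2 + t^4 + t^5), the product of all factors after the first has coefficients 1,0,3,0,6,1,8,2,8 for degrees 0…8.
[t^8] = 1·8 + 1·8 + 1·6 + 1·3 = 25.

25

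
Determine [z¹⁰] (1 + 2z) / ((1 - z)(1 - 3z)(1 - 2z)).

Partial fractions give a closed form: a_n = (3/2)·1^n + (15/2)·3^n + (-8)·2^n.
At n = 10: a_10 = 434677.

434677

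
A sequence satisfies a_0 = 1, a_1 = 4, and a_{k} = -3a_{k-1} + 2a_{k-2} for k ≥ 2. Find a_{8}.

The ordinary generating function has denominator 1 + 3x - 2x^2.
Iterating the recurrence: a_0,…,a_{8} = 1, 4, -10, 38, -134, 478, -1702, 6062, -21590.

-21590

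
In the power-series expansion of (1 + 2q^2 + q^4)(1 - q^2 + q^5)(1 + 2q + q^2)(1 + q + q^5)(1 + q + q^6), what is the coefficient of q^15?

(1 + 2q^2 + q^4) has coefficients 1,0,2,0,1 for degrees 0…4.
(1 - q^2 + q^5) has coefficients 1,0,-1,0,0,1,0,0,0,0,0,0,0,0,0,0 for degrees 0…15.
Multiplying by (1 + 2q + q^2) gives running coefficients 1,2,0,-2,-1,1,2,1,0,0,0,0,0,0,0,0 for degrees 0…15.
Multiplying by (1 + q + q^5) gives running coefficients 1,3,2,-2,-3,1,5,3,-1,-1,1,2,1,0,0,0 for degrees 0…15.
Finally multiplying by (1 + q + q^6), the product of all factors after the first has coefficients 1,4,5,0,-5,-2,7,11,4,-4,-3,4,8,4,-1,-1 for degrees 0…15.
[q^15] = 1·(-1) + 2·4 + 1·4 = 11.

11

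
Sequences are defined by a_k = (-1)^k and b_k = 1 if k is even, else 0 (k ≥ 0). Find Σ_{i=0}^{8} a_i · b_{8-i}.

This is [x^8] in the product of the two ordinary generating functions.
Σ = 1·1 − 1·0 + 1·1 − 1·0 + 1·1 − 1·0 + 1·1 − 1·0 + 1·1 = 5.

5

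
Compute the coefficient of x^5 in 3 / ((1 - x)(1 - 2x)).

189

Partial fractions give a closed form: a_n = (-3)·1^n + (6)·2^n.
At n = 5: a_5 = 189.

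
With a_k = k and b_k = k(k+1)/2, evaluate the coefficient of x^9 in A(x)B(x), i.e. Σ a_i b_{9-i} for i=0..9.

Write out a_i and b_{9-i} for i = 0,…,9 and sum the products.
Σ = 0·45 + 1·36 + 2·28 + 3·21 + 4·15 + 5·10 + 6·6 + 7·3 + 8·1 + 9·0 = 330.

330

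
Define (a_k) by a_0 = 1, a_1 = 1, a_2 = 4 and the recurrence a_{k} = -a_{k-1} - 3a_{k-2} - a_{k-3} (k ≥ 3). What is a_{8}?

49

The ordinary generating function has denominator 1 + x + 3x^2 + x^3.
Iterating the recurrence: a_0,…,a_{8} = 1, 1, 4, -8, -5, 25, -2, -68, 49.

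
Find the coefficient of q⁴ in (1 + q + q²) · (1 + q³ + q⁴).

2

(1 + q + q²) has coefficients 1,1,1 for degrees 0…2.
(1 + q³ + q⁴) has coefficients 1,0,0,1,1 for degrees 0…4.
[q⁴] = 1·1 + 1·1 + 1·0 = 2.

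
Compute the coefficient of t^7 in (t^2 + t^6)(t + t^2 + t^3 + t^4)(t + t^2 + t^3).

3

(t^2 + t^6) has coefficients 0,0,1,0,0,0,1 for degrees 0…6.
(t + t^2 + t^3 + t^4) has coefficients 0,1,1,1,1,0,0,0 for degrees 0…7.
Finally multiplying by (t + t^2 + t^3), the product of all factors after the first has coefficients 0,0,1,2,3,3,2,1 for degrees 0…7.
[t^7] = 1·3 + 1·0 = 3.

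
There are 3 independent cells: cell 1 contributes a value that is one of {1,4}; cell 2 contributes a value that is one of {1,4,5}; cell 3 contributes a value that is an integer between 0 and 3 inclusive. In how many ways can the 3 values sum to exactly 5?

3

The generating function for the choices is (z + z^4)·(z + z^4 + z^5)·(1 + z + z^2 + z^3); the count is [z^5].
(z + z^4) has coefficients 0,1,0,0,1 for degrees 0…4.
(z + z^4 + z^5) has coefficients 0,1,0,0,1,1 for degrees 0…5.
Finally multiplying by (1 + z + z^2 + z^3), the product of all factors after the first has coefficients 0,1,1,1,2,2 for degrees 0…5.
[z^5] = 1·2 + 1·1 = 3.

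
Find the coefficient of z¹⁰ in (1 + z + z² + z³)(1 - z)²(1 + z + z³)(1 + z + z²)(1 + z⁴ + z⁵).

-1

(1 + z + z² + z³) has coefficients 1,1,1,1 for degrees 0…3.
(1 - z)² has coefficients 1,-2,1,0,0,0,0,0,0,0,0 for degrees 0…10.
Multiplying by (1 + z + z³) gives running coefficients 1,-1,-1,2,-2,1,0,0,0,0,0 for degrees 0…10.
Multiplying by (1 + z + z²) gives running coefficients 1,0,-1,0,-1,1,-1,1,0,0,0 for degrees 0…10.
Finally multiplying by (1 + z⁴ + z⁵), the product of all factors after the first has coefficients 1,0,-1,0,0,2,-2,0,-1,0,0 for degrees 0…10.
[z¹⁰] = 1·0 + 1·0 + 1·(-1) + 1·0 = -1.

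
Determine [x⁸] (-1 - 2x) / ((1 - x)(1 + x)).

The denominator gives the recurrence a_n = a_(n−2) for n ≥ 3; the numerator fixes a_0 = -1, a_1 = -2, a_2 = -1.
Iterating: -1, -2, -1, -2, -1, -2, -1, -2, -1, so a_8 = -1.

-1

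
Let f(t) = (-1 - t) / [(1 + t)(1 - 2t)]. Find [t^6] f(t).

-64

The denominator gives the recurrence a_n = a_(n−1) + 2a_(n−2) for n ≥ 2; the numerator fixes a_0 = -1, a_1 = -2.
Iterating: -1, -2, -4, -8, -16, -32, -64, so a_6 = -64.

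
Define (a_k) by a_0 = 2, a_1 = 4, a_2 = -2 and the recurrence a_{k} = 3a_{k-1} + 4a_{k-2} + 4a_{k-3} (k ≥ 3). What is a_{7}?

4458

The ordinary generating function has denominator 1 - 3q - 4q^2 - 4q^3.
Iterating the recurrence: a_0,…,a_{7} = 2, 4, -2, 18, 62, 250, 1070, 4458.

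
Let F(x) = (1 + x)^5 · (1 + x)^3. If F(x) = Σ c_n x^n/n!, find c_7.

The EGF product rule gives c_7 = Σ_{k_1+k_2=7} C(7; k_1,k_2) · ∏ g_i(k_i), where (1+x)^5 gives the falling factorial (5)_k; (1+x)^3 gives the falling factorial (3)_k.
g_1(k) for k = 0…7: 1, 5, 20, 60, 120, 120, 0, 0.
g_2(k) for k = 0…7: 1, 3, 6, 6, 0, 0, 0, 0.
c_7 = Σ_k C(7,k)·g_1(k)·g_2(7−k) = 35·120·6 + 21·120·6 = 25200 + 15120 = 40320.

40320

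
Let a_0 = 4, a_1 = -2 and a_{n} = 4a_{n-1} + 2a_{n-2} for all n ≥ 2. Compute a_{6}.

The ordinary generating function has denominator 1 - 4t - 2t^2.
Iterating the recurrence: a_0,…,a_{6} = 4, -2, 0, -4, -16, -72, -320.

-320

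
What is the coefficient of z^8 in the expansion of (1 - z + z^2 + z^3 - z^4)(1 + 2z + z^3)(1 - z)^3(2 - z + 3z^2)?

21

(1 - z + z^2 + z^3 - z^4) has coefficients 1,-1,1,1,-1 for degrees 0…4.
(1 + 2z + z^3) has coefficients 1,2,0,1,0,0,0,0,0 for degrees 0…8.
Multiplying by (1 - z)^3 gives running coefficients 1,-1,-3,6,-5,3,-1,0,0 for degrees 0…8.
Finally multiplying by (2 - z + 3z^2), the product of all factors after the first has coefficients 2,-3,-2,12,-25,29,-20,10,-3 for degrees 0…8.
[z^8] = 1·(-3) − 1·10 + 1·(-20) + 1·29 − 1·(-25) = 21.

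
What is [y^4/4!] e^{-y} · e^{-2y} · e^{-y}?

The EGF product rule gives c_4 = Σ_{k_1+k_2+k_3=4} C(4; k_1,k_2,k_3) · ∏ g_i(k_i), where e^{-y} gives (-1)^k; e^{-2y} gives (-2)^k; e^{-y} gives (-1)^k.
g_1(k) for k = 0…4: 1, -1, 1, -1, 1.
g_2(k) for k = 0…4: 1, -2, 4, -8, 16.
g_3(k) for k = 0…4: 1, -1, 1, -1, 1.
First combine the last two factors: h(k) = Σ_j C(k,j)·g_2(j)·g_3(k−j) for k = 0…4: 1, -3, 9, -27, 81.
c_4 = Σ_k C(4,k)·g_1(k)·h(4−k) = 1·1·81 + 4·(-1)·(-27) + 6·1·9 + 4·(-1)·(-3) + 1·1·1 = 81 + 108 + 54 + 12 + 1 = 256.

256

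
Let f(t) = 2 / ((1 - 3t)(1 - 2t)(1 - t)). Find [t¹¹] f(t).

1577940

Partial fractions give a closed form: a_n = (9)·3^n + (-8)·2^n + (1)·1^n.
At n = 11: a_11 = 1577940.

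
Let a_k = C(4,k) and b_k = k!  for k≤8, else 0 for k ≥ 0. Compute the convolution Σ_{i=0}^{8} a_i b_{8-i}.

65304

The convolution is the x^8 coefficient of A(x)B(x).
Σ = 1·40320 + 4·5040 + 6·720 + 4·120 + 1·24 + 0·6 + 0·2 + 0·1 + 0·1 = 65304.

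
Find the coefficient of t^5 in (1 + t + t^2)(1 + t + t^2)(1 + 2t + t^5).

(1 + t + t^2) has coefficients 1,1,1 for degrees 0…2.
(1 + t + t^2) has coefficients 1,1,1,0,0,0 for degrees 0…5.
Finally multiplying by (1 + 2t + t^5), the product of all factors after the first has coefficients 1,3,3,2,0,1 for degrees 0…5.
[t^5] = 1·1 + 1·0 + 1·2 = 3.

3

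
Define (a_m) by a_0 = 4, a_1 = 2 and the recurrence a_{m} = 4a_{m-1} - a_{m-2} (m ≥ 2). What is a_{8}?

10084

The ordinary generating function has denominator 1 - 4t + t^2.
Iterating the recurrence: a_0,…,a_{8} = 4, 2, 4, 14, 52, 194, 724, 2702, 10084.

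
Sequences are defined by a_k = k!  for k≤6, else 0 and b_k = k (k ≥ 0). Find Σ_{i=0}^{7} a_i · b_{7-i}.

The convolution is the t^7 coefficient of A(t)B(t).
Σ = 1·7 + 1·6 + 2·5 + 6·4 + 24·3 + 120·2 + 720·1 + 0·0 = 1079.

1079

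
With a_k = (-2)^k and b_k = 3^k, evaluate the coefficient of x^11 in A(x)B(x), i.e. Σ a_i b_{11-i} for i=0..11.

This is [x^11] in the product of the two ordinary generating functions.
Σ = 1·177147 − 2·59049 + 4·19683 − 8·6561 + 16·2187 − 32·729 + 64·243 − 128·81 + 256·27 − 512·9 + 1024·3 − 2048·1 = 105469.

105469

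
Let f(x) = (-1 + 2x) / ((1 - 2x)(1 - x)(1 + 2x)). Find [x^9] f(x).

Partial fractions give a closed form: a_n = (-1/3)·1^n + (-2/3)·(-2)^n.
At n = 9: a_9 = 341.

341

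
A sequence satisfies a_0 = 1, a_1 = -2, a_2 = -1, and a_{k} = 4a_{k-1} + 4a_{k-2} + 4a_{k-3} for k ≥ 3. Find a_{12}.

-15869184

The ordinary generating function has denominator 1 - 4q - 4q^2 - 4q^3.
Iterating the recurrence: a_0,…,a_{12} = 1, -2, -1, -8, -44, -212, -1056, -5248, -26064, -129472, -643136, -3194688, -15869184.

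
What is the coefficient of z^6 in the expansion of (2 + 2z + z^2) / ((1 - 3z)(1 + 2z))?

The denominator gives the recurrence a_n = a_(n−1) + 6a_(n−2) for n ≥ 3; the numerator fixes a_0 = 2, a_1 = 4, a_2 = 17.
Iterating: 2, 4, 17, 41, 143, 389, 1247, so a_6 = 1247.

1247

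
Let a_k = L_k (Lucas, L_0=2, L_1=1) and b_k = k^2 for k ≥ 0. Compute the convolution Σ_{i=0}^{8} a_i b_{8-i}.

697

The convolution is the t^8 coefficient of A(t)B(t).
Σ = 2·64 + 1·49 + 3·36 + 4·25 + 7·16 + 11·9 + 18·4 + 29·1 + 47·0 = 697.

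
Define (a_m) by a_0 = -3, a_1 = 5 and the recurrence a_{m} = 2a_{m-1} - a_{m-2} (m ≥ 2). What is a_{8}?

61

The ordinary generating function has denominator 1 - 2y + y^2.
Iterating the recurrence: a_0,…,a_{8} = -3, 5, 13, 21, 29, 37, 45, 53, 61.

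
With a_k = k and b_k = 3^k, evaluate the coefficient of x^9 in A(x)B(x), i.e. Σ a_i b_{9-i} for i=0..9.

Write out a_i and b_{9-i} for i = 0,…,9 and sum the products.
Σ = 0·19683 + 1·6561 + 2·2187 + 3·729 + 4·243 + 5·81 + 6·27 + 7·9 + 8·3 + 9·1 = 14757.

14757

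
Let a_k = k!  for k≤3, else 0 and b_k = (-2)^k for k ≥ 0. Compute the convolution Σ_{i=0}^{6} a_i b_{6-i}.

16

This is [x^6] in the product of the two ordinary generating functions.
Σ = 1·64 + 1·(-32) + 2·16 + 6·(-8) + 0·4 + 0·(-2) + 0·1 = 16.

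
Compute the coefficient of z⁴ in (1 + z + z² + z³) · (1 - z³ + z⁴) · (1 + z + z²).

1

(1 + z + z² + z³) has coefficients 1,1,1,1 for degrees 0…3.
(1 - z³ + z⁴) has coefficients 1,0,0,-1,1 for degrees 0…4.
Finally multiplying by (1 + z + z²), the product of all factors after the first has coefficients 1,1,1,-1,0 for degrees 0…4.
[z⁴] = 1·0 + 1·(-1) + 1·1 + 1·1 = 1.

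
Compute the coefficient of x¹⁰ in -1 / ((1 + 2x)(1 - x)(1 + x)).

Partial fractions give a closed form: a_n = (-4/3)·(-2)^n + (-1/6)·1^n + (1/2)·(-1)^n.
At n = 10: a_10 = -1365.

-1365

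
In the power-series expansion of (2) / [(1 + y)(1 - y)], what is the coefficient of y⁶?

Partial fractions give a closed form: a_n = (1)·(-1)^n + (1)·1^n.
At n = 6: a_6 = 2.

2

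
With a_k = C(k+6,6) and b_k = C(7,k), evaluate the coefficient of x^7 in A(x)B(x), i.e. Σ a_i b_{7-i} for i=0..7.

28814

Write out a_i and b_{7-i} for i = 0,…,7 and sum the products.
Σ = 1·1 + 7·7 + 28·21 + 84·35 + 210·35 + 462·21 + 924·7 + 1716·1 = 28814.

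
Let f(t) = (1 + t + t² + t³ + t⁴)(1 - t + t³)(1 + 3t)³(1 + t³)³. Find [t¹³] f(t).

202

(1 + t + t² + t³ + t⁴) has coefficients 1,1,1,1,1 for degrees 0…4.
(1 - t + t³) has coefficients 1,-1,0,1,0,0,0,0,0,0,0,0,0,0 for degrees 0…13.
Multiplying by (1 + 3t)³ gives running coefficients 1,8,18,1,-18,27,27,0,0,0,0,0,0,0 for degrees 0…13.
Finally multiplying by (1 + t³)³, the product of all factors after the first has coefficients 1,8,18,4,6,81,33,-30,135,85,-46,99,82,-18 for degrees 0…13.
[t¹³] = 1·(-18) + 1·82 + 1·99 + 1·(-46) + 1·85 = 202.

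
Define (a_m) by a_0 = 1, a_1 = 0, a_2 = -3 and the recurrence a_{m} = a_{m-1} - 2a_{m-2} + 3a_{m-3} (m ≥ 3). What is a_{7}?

9

The ordinary generating function has denominator 1 - z + 2z^2 - 3z^3.
Iterating the recurrence: a_0,…,a_{7} = 1, 0, -3, 0, 6, -3, -15, 9.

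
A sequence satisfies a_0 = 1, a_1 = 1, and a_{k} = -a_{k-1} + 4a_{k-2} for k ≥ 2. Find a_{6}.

51

The ordinary generating function has denominator 1 + y - 4y^2.
Iterating the recurrence: a_0,…,a_{6} = 1, 1, 3, 1, 11, -7, 51.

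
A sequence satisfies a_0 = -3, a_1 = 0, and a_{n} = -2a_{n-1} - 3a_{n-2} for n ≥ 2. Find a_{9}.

-504

The ordinary generating function has denominator 1 + 2y + 3y^2.
Iterating the recurrence: a_0,…,a_{9} = -3, 0, 9, -18, 9, 36, -99, 90, 117, -504.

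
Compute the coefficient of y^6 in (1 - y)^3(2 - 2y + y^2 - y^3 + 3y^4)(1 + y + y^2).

8

(1 - y)^3 has coefficients 1,-3,3,-1 for degrees 0…3.
(2 - 2y + y^2 - y^3 + 3y^4) has coefficients 2,-2,1,-1,3,0,0 for degrees 0…6.
Finally multiplying by (1 + y + y^2), the product of all factors after the first has coefficients 2,0,1,-2,3,2,3 for degrees 0…6.
[y^6] = 1·3 − 3·2 + 3·3 − 1·(-2) = 8.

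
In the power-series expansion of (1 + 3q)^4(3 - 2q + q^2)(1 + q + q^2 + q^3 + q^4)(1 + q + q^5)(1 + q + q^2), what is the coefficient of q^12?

1428

(1 + 3q)^4 has coefficients 1,12,54,108,81 for degrees 0…4.
(3 - 2q + q^2) has coefficients 3,-2,1,0,0,0,0,0,0,0,0,0,0 for degrees 0…12.
Multiplying by (1 + q + q^2 + q^3 + q^4) gives running coefficients 3,1,2,2,2,-1,1,0,0,0,0,0,0 for degrees 0…12.
Multiplying by (1 + q + q^5) gives running coefficients 3,4,3,4,4,4,1,3,2,2,-1,1,0 for degrees 0…12.
Finally multiplying by (1 + q + q^2), the product of all factors after the first has coefficients 3,7,10,11,11,12,9,8,6,7,3,2,0 for degrees 0…12.
[q^12] = 1·0 + 12·2 + 54·3 + 108·7 + 81·6 = 1428.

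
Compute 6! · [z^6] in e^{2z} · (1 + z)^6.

The EGF product rule gives c_6 = Σ_{k_1+k_2=6} C(6; k_1,k_2) · ∏ g_i(k_i), where e^{2z} gives (2)^k; (1+z)^6 gives the falling factorial (6)_k.
g_1(k) for k = 0…6: 1, 2, 4, 8, 16, 32, 64.
g_2(k) for k = 0…6: 1, 6, 30, 120, 360, 720, 720.
c_6 = Σ_k C(6,k)·g_1(k)·g_2(6−k) = 1·1·720 + 6·2·720 + 15·4·360 + 20·8·120 + 15·16·30 + 6·32·6 + 1·64·1 = 720 + 8640 + 21600 + 19200 + 7200 + 1152 + 64 = 58576.

58576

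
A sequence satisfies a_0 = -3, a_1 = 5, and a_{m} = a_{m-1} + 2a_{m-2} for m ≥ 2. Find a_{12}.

2727

The ordinary generating function has denominator 1 - t - 2t^2.
Iterating the recurrence: a_0,…,a_{12} = -3, 5, -1, 9, 7, 25, 39, 89, 167, 345, 679, 1369, 2727.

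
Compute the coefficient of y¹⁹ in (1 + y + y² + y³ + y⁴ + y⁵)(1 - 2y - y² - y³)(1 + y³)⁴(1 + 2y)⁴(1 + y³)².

(1 + y + y² + y³ + y⁴ + y⁵) has coefficients 1,1,1,1,1,1 for degrees 0…5.
(1 - 2y - y² - y³) has coefficients 1,-2,-1,-1,0,0,0,0,0,0,0,0,0,0,0,0,0,0,0,0 for degrees 0…19.
Multiplying by (1 + y³)⁴ gives running coefficients 1,-2,-1,3,-8,-4,2,-12,-6,-2,-8,-4,-3,-2,-1,-1,0,0,0,0 for degrees 0…19.
Multiplying by (1 + 2y)⁴ gives running coefficients 1,6,7,-21,-56,-60,-142,-300,-310,-338,-520,-500,-387,-410,-345,-217,-144,-88,-48,-16 for degrees 0…19.
Finally multiplying by (1 + y³)², the product of all factors after the first has coefficients 1,6,7,-19,-44,-46,-183,-406,-423,-643,-1176,-1180,-1205,-1750,-1655,-1329,-1484,-1278,-869,-714 for degrees 0…19.
[y¹⁹] = 1·(-714) + 1·(-869) + 1·(-1278) + 1·(-1484) + 1·(-1329) + 1·(-1655) = -7329.

-7329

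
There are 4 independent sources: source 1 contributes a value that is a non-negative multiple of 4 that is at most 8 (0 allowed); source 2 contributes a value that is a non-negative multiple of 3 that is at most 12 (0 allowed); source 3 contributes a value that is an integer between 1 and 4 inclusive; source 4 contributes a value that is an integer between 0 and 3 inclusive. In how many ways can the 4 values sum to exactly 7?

The generating function for the choices is (1 + q⁴ + q⁸)·(1 + q³ + q⁶ + q⁹ + q¹²)·(q + q² + q³ + q⁴)·(1 + q + q² + q³); the count is [q⁷].
(1 + q⁴ + q⁸) has coefficients 1,0,0,0,1,0,0,0 for degrees 0…7.
(1 + q³ + q⁶ + q⁹ + q¹²) has coefficients 1,0,0,1,0,0,1,0 for degrees 0…7.
Multiplying by (q + q² + q³ + q⁴) gives running coefficients 0,1,1,1,2,1,1,2 for degrees 0…7.
Finally multiplying by (1 + q + q² + q³), the product of all factors after the first has coefficients 0,1,2,3,5,5,5,6 for degrees 0…7.
[q⁷] = 1·6 + 1·3 = 9.

9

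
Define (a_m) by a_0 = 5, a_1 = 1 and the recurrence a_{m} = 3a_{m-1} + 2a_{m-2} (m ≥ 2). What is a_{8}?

The ordinary generating function has denominator 1 - 3z - 2z^2.
Iterating the recurrence: a_0,…,a_{8} = 5, 1, 13, 41, 149, 529, 1885, 6713, 23909.

23909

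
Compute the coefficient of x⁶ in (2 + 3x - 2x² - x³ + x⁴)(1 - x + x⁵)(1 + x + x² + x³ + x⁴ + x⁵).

3

(2 + 3x - 2x² - x³ + x⁴) has coefficients 2,3,-2,-1,1 for degrees 0…4.
(1 - x + x⁵) has coefficients 1,-1,0,0,0,1,0 for degrees 0…6.
Finally multiplying by (1 + x + x² + x³ + x⁴ + x⁵), the product of all factors after the first has coefficients 1,0,0,0,0,1,0 for degrees 0…6.
[x⁶] = 2·0 + 3·1 − 2·0 − 1·0 + 1·0 = 3.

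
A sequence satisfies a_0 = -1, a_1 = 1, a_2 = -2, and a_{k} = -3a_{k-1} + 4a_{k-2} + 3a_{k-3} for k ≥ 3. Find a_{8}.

The ordinary generating function has denominator 1 + 3z - 4z^2 - 3z^3.
Iterating the recurrence: a_0,…,a_{8} = -1, 1, -2, 7, -26, 100, -383, 1471, -5645.

-5645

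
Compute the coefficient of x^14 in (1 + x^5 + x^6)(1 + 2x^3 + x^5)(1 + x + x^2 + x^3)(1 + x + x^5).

(1 + x^5 + x^6) has coefficients 1,0,0,0,0,1,1 for degrees 0…6.
(1 + 2x^3 + x^5) has coefficients 1,0,0,2,0,1,0,0,0,0,0,0,0,0,0 for degrees 0…14.
Multiplying by (1 + x + x^2 + x^3) gives running coefficients 1,1,1,3,2,3,3,1,1,0,0,0,0,0,0 for degrees 0…14.
Finally multiplying by (1 + x + x^5), the product of all factors after the first has coefficients 1,2,2,4,5,6,7,5,5,3,3,3,1,1,0 for degrees 0…14.
[x^14] = 1·0 + 1·3 + 1·5 = 8.

8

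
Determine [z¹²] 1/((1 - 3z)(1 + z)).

The denominator gives the recurrence a_n = 2a_(n−1) + 3a_(n−2) for n ≥ 2; the numerator fixes a_0 = 1, a_1 = 2.
Iterating: 1, 2, 7, 20, 61, 182, 547, 1640, 4921, 14762, 44287, 132860, 398581, so a_12 = 398581.

398581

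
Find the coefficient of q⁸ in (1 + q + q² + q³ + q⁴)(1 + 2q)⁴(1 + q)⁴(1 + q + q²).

3417

(1 + q + q² + q³ + q⁴) has coefficients 1,1,1,1,1 for degrees 0…4.
(1 + 2q)⁴ has coefficients 1,8,24,32,16,0,0,0,0 for degrees 0…8.
Multiplying by (1 + q)⁴ gives running coefficients 1,12,62,180,321,360,248,96,16 for degrees 0…8.
Finally multiplying by (1 + q + q²), the product of all factors after the first has coefficients 1,13,75,254,563,861,929,704,360 for degrees 0…8.
[q⁸] = 1·360 + 1·704 + 1·929 + 1·861 + 1·563 = 3417.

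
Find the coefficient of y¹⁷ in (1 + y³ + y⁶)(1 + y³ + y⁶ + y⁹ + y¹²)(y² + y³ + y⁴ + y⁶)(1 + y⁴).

(1 + y³ + y⁶) has coefficients 1,0,0,1,0,0,1 for degrees 0…6.
(1 + y³ + y⁶ + y⁹ + y¹²) has coefficients 1,0,0,1,0,0,1,0,0,1,0,0,1,0,0,0,0,0 for degrees 0…17.
Multiplying by (y² + y³ + y⁴ + y⁶) gives running coefficients 0,0,1,1,1,1,2,1,1,2,1,1,2,1,1,2,1,0 for degrees 0…17.
Finally multiplying by (1 + y⁴), the product of all factors after the first has coefficients 0,0,1,1,1,1,3,2,2,3,3,2,3,3,2,3,3,1 for degrees 0…17.
[y¹⁷] = 1·1 + 1·2 + 1·2 = 5.

5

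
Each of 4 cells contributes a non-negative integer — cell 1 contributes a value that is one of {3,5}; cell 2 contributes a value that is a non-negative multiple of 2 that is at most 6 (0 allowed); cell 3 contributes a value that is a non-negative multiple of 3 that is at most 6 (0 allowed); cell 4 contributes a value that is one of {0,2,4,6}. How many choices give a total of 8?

The generating function for the choices is (q^3 + q^5)·(1 + q^2 + q^4 + q^6)·(1 + q^3 + q^6)·(1 + q^2 + q^4 + q^6); the count is [q^8].
(q^3 + q^5) has coefficients 0,0,0,1,0,1 for degrees 0…5.
(1 + q^2 + q^4 + q^6) has coefficients 1,0,1,0,1,0,1,0,0 for degrees 0…8.
Multiplying by (1 + q^3 + q^6) gives running coefficients 1,0,1,1,1,1,2,1,1 for degrees 0…8.
Finally multiplying by (1 + q^2 + q^4 + q^6), the product of all factors after the first has coefficients 1,0,2,1,3,2,5,3,5 for degrees 0…8.
[q^8] = 1·2 + 1·1 = 3.

3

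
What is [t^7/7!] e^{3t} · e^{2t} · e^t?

279936

The EGF product rule gives c_7 = Σ_{k_1+k_2+k_3=7} C(7; k_1,k_2,k_3) · ∏ g_i(k_i), where e^{3t} gives (3)^k; e^{2t} gives (2)^k; e^t gives (1)^k.
g_1(k) for k = 0…7: 1, 3, 9, 27, 81, 243, 729, 2187.
g_2(k) for k = 0…7: 1, 2, 4, 8, 16, 32, 64, 128.
g_3(k) for k = 0…7: 1, 1, 1, 1, 1, 1, 1, 1.
First combine the last two factors: h(k) = Σ_j C(k,j)·g_2(j)·g_3(k−j) for k = 0…7: 1, 3, 9, 27, 81, 243, 729, 2187.
c_7 = Σ_k C(7,k)·g_1(k)·h(7−k) = 1·1·2187 + 7·3·729 + 21·9·243 + 35·27·81 + 35·81·27 + 21·243·9 + 7·729·3 + 1·2187·1 = 2187 + 15309 + 45927 + 76545 + 76545 + 45927 + 15309 + 2187 = 279936.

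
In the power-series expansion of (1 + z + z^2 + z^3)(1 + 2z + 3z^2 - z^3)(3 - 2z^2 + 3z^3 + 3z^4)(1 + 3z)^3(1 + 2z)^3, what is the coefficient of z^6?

19579

(1 + z + z^2 + z^3) has coefficients 1,1,1,1 for degrees 0…3.
(1 + 2z + 3z^2 - z^3) has coefficients 1,2,3,-1,0,0,0 for degrees 0…6.
Multiplying by (3 - 2z^2 + 3z^3 + 3z^4) gives running coefficients 3,6,7,-4,3,17,6 for degrees 0…6.
Multiplying by (1 + 3z)^3 gives running coefficients 3,33,142,302,318,125,132 for degrees 0…6.
Finally multiplying by (1 + 2z)^3, the product of all factors after the first has coefficients 3,51,376,1574,4098,6793,7114 for degrees 0…6.
[z^6] = 1·7114 + 1·6793 + 1·4098 + 1·1574 = 19579.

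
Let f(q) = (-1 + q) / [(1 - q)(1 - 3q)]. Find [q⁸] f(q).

-6561

Partial fractions give a closed form: a_n = (-1)·3^n.
At n = 8: a_8 = -6561.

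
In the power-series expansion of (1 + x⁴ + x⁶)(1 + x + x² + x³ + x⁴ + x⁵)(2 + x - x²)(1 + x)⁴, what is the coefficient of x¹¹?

53

(1 + x⁴ + x⁶) has coefficients 1,0,0,0,1,0,1 for degrees 0…6.
(1 + x + x² + x³ + x⁴ + x⁵) has coefficients 1,1,1,1,1,1,0,0,0,0,0,0 for degrees 0…11.
Multiplying by (2 + x - x²) gives running coefficients 2,3,2,2,2,2,0,-1,0,0,0,0 for degrees 0…11.
Finally multiplying by (1 + x)⁴, the product of all factors after the first has coefficients 2,11,26,36,36,33,30,21,6,-4,-4,-1 for degrees 0…11.
[x¹¹] = 1·(-1) + 1·21 + 1·33 = 53.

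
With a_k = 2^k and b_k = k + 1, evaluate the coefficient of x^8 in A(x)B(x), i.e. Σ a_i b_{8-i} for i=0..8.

1013

This is [x^8] in the product of the two ordinary generating functions.
Σ = 1·9 + 2·8 + 4·7 + 8·6 + 16·5 + 32·4 + 64·3 + 128·2 + 256·1 = 1013.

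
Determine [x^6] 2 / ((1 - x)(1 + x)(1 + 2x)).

Partial fractions give a closed form: a_n = (1/3)·1^n + (-1)·(-1)^n + (8/3)·(-2)^n.
At n = 6: a_6 = 170.

170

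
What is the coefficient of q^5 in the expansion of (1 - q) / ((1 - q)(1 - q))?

The denominator gives the recurrence a_n = 2a_(n−1) − a_(n−2) for n ≥ 2; the numerator fixes a_0 = 1, a_1 = 1.
Iterating: 1, 1, 1, 1, 1, 1, so a_5 = 1.

1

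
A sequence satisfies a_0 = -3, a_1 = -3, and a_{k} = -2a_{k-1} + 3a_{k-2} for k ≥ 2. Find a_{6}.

The ordinary generating function has denominator 1 + 2z - 3z^2.
Iterating the recurrence: a_0,…,a_{6} = -3, -3, -3, -3, -3, -3, -3.

-3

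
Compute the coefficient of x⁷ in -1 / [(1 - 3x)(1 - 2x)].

-6305

The denominator gives the recurrence a_n = 5a_(n−1) − 6a_(n−2) for n ≥ 2; the numerator fixes a_0 = -1, a_1 = -5.
Iterating: -1, -5, -19, -65, -211, -665, -2059, -6305, so a_7 = -6305.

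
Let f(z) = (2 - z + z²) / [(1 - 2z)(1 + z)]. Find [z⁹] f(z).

The denominator gives the recurrence a_n = a_(n−1) + 2a_(n−2) for n ≥ 3; the numerator fixes a_0 = 2, a_1 = 1, a_2 = 6.
Iterating: 2, 1, 6, 8, 20, 36, 76, 148, 300, 596, so a_9 = 596.

596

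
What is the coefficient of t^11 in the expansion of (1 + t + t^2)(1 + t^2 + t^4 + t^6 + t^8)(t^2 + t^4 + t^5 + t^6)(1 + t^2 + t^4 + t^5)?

(1 + t + t^2) has coefficients 1,1,1 for degrees 0…2.
(1 + t^2 + t^4 + t^6 + t^8) has coefficients 1,0,1,0,1,0,1,0,1,0,0,0 for degrees 0…11.
Multiplying by (t^2 + t^4 + t^5 + t^6) gives running coefficients 0,0,1,0,2,1,3,1,3,1,3,1 for degrees 0…11.
Finally multiplying by (1 + t^2 + t^4 + t^5), the product of all factors after the first has coefficients 0,0,1,0,3,1,6,3,8,5,10,6 for degrees 0…11.
[t^11] = 1·6 + 1·10 + 1·5 = 21.

21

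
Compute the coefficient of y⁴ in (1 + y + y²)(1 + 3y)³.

54

(1 + y + y²) has coefficients 1,1,1 for degrees 0…2.
(1 + 3y)³ has coefficients 1,9,27,27,0 for degrees 0…4.
[y⁴] = 1·0 + 1·27 + 1·27 = 54.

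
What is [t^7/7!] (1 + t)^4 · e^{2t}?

30144

The EGF product rule gives c_7 = Σ_{k_1+k_2=7} C(7; k_1,k_2) · ∏ g_i(k_i), where (1+t)^4 gives the falling factorial (4)_k; e^{2t} gives (2)^k.
g_1(k) for k = 0…7: 1, 4, 12, 24, 24, 0, 0, 0.
g_2(k) for k = 0…7: 1, 2, 4, 8, 16, 32, 64, 128.
c_7 = Σ_k C(7,k)·g_1(k)·g_2(7−k) = 1·1·128 + 7·4·64 + 21·12·32 + 35·24·16 + 35·24·8 = 128 + 1792 + 8064 + 13440 + 6720 = 30144.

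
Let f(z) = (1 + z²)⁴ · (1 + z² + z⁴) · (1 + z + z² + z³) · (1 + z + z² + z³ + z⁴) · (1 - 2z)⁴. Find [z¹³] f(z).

77

(1 + z²)⁴ has coefficients 1,0,4,0,6,0,4,0,1 for degrees 0…8.
(1 + z² + z⁴) has coefficients 1,0,1,0,1,0,0,0,0,0,0,0,0,0 for degrees 0…13.
Multiplying by (1 + z + z² + z³) gives running coefficients 1,1,2,2,2,2,1,1,0,0,0,0,0,0 for degrees 0…13.
Multiplying by (1 + z + z² + z³ + z⁴) gives running coefficients 1,2,4,6,8,9,9,8,6,4,2,1,0,0 for degrees 0…13.
Finally multiplying by (1 - 2z)⁴, the product of all factors after the first has coefficients 1,-6,12,-10,8,-7,1,-8,-2,4,2,17,8,24 for degrees 0…13.
[z¹³] = 1·24 + 4·17 + 6·4 + 4·(-8) + 1·(-7) = 77.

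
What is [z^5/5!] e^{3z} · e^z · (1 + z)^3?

The EGF product rule gives c_5 = Σ_{k_1+k_2+k_3=5} C(5; k_1,k_2,k_3) · ∏ g_i(k_i), where e^{3z} gives (3)^k; e^z gives (1)^k; (1+z)^3 gives the falling factorial (3)_k.
g_1(k) for k = 0…5: 1, 3, 9, 27, 81, 243.
g_2(k) for k = 0…5: 1, 1, 1, 1, 1, 1.
g_3(k) for k = 0…5: 1, 3, 6, 6, 0, 0.
First combine the last two factors: h(k) = Σ_j C(k,j)·g_2(j)·g_3(k−j) for k = 0…5: 1, 4, 13, 34, 73, 136.
c_5 = Σ_k C(5,k)·g_1(k)·h(5−k) = 1·1·136 + 5·3·73 + 10·9·34 + 10·27·13 + 5·81·4 + 1·243·1 = 136 + 1095 + 3060 + 3510 + 1620 + 243 = 9664.

9664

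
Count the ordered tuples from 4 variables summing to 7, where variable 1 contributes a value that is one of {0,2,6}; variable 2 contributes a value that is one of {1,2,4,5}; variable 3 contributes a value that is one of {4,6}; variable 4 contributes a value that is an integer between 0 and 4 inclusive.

The generating function for the choices is (1 + t² + t⁶)·(t + t² + t⁴ + t⁵)·(t⁴ + t⁶)·(1 + t + t² + t³ + t⁴); the count is [t⁷].
(1 + t² + t⁶) has coefficients 1,0,1,0,0,0,1 for degrees 0…6.
(t + t² + t⁴ + t⁵) has coefficients 0,1,1,0,1,1,0,0 for degrees 0…7.
Multiplying by (t⁴ + t⁶) gives running coefficients 0,0,0,0,0,1,1,1 for degrees 0…7.
Finally multiplying by (1 + t + t² + t³ + t⁴), the product of all factors after the first has coefficients 0,0,0,0,0,1,2,3 for degrees 0…7.
[t⁷] = 1·3 + 1·1 + 1·0 = 4.

4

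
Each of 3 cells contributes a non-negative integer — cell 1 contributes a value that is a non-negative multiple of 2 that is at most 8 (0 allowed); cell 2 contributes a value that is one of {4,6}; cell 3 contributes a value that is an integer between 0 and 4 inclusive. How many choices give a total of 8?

The generating function for the choices is (1 + q² + q⁴ + q⁶ + q⁸)·(q⁴ + q⁶)·(1 + q + q² + q³ + q⁴); the count is [q⁸].
(1 + q² + q⁴ + q⁶ + q⁸) has coefficients 1,0,1,0,1,0,1,0,1 for degrees 0…8.
(q⁴ + q⁶) has coefficients 0,0,0,0,1,0,1,0,0 for degrees 0…8.
Finally multiplying by (1 + q + q² + q³ + q⁴), the product of all factors after the first has coefficients 0,0,0,0,1,1,2,2,2 for degrees 0…8.
[q⁸] = 1·2 + 1·2 + 1·1 + 1·0 + 1·0 = 5.

5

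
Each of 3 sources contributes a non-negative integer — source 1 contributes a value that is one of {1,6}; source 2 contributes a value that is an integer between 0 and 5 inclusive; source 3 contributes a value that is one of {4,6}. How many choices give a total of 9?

2

The generating function for the choices is (x + x^6)·(1 + x + x^2 + x^3 + x^4 + x^5)·(x^4 + x^6); the count is [x^9].
(x + x^6) has coefficients 0,1,0,0,0,0,1 for degrees 0…6.
(1 + x + x^2 + x^3 + x^4 + x^5) has coefficients 1,1,1,1,1,1,0,0,0,0 for degrees 0…9.
Finally multiplying by (x^4 + x^6), the product of all factors after the first has coefficients 0,0,0,0,1,1,2,2,2,2 for degrees 0…9.
[x^9] = 1·2 + 1·0 = 2.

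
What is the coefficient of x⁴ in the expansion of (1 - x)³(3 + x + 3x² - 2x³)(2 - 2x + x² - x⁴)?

56

(1 - x)³ has coefficients 1,-3,3,-1 for degrees 0…3.
(3 + x + 3x² - 2x³) has coefficients 3,1,3,-2,0 for degrees 0…4.
Finally multiplying by (2 - 2x + x² - x⁴), the product of all factors after the first has coefficients 6,-4,7,-9,4 for degrees 0…4.
[x⁴] = 1·4 − 3·(-9) + 3·7 − 1·(-4) = 56.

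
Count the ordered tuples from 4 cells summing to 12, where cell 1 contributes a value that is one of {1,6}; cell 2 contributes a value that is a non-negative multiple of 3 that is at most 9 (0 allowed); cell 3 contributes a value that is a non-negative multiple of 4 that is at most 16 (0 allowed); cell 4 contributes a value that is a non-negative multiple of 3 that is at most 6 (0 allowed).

5

The generating function for the choices is (z + z⁶)·(1 + z³ + z⁶ + z⁹)·(1 + z⁴ + z⁸ + z¹² + z¹⁶)·(1 + z³ + z⁶); the count is [z¹²].
(z + z⁶) has coefficients 0,1,0,0,0,0,1 for degrees 0…6.
(1 + z³ + z⁶ + z⁹) has coefficients 1,0,0,1,0,0,1,0,0,1,0,0,0 for degrees 0…12.
Multiplying by (1 + z⁴ + z⁸ + z¹² + z¹⁶) gives running coefficients 1,0,0,1,1,0,1,1,1,1,1,1,1 for degrees 0…12.
Finally multiplying by (1 + z³ + z⁶), the product of all factors after the first has coefficients 1,0,0,2,1,0,3,2,1,3,3,2,3 for degrees 0…12.
[z¹²] = 1·2 + 1·3 = 5.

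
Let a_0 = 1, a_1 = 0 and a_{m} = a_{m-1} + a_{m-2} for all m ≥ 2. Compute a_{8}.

13

The ordinary generating function has denominator 1 - t - t^2.
Iterating the recurrence: a_0,…,a_{8} = 1, 0, 1, 1, 2, 3, 5, 8, 13.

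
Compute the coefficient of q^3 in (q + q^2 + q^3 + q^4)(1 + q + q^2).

(q + q^2 + q^3 + q^4) has coefficients 0,1,1,1 for degrees 0…3.
(1 + q + q^2) has coefficients 1,1,1,0 for degrees 0…3.
[q^3] = 1·1 + 1·1 + 1·1 = 3.

3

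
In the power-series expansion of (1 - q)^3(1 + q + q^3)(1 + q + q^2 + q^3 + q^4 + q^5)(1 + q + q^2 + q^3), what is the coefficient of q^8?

2

(1 - q)^3 has coefficients 1,-3,3,-1 for degrees 0…3.
(1 + q + q^3) has coefficients 1,1,0,1,0,0,0,0,0 for degrees 0…8.
Multiplying by (1 + q + q^2 + q^3 + q^4 + q^5) gives running coefficients 1,2,2,3,3,3,2,1,1 for degrees 0…8.
Finally multiplying by (1 + q + q^2 + q^3), the product of all factors after the first has coefficients 1,3,5,8,10,11,11,9,7 for degrees 0…8.
[q^8] = 1·7 − 3·9 + 3·11 − 1·11 = 2.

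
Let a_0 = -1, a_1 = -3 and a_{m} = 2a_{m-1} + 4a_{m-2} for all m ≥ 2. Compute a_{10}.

-119296

The ordinary generating function has denominator 1 - 2z - 4z^2.
Iterating the recurrence: a_0,…,a_{10} = -1, -3, -10, -32, -104, -336, -1088, -3520, -11392, -36864, -119296.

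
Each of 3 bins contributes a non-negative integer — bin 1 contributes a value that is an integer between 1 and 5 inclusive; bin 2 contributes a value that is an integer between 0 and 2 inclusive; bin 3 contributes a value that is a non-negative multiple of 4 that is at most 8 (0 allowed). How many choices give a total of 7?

The generating function for the choices is (z + z^2 + z^3 + z^4 + z^5)·(1 + z + z^2)·(1 + z^4 + z^8); the count is [z^7].
(z + z^2 + z^3 + z^4 + z^5) has coefficients 0,1,1,1,1,1 for degrees 0…5.
(1 + z + z^2) has coefficients 1,1,1,0,0,0,0,0 for degrees 0…7.
Finally multiplying by (1 + z^4 + z^8), the product of all factors after the first has coefficients 1,1,1,0,1,1,1,0 for degrees 0…7.
[z^7] = 1·1 + 1·1 + 1·1 + 1·0 + 1·1 = 4.

4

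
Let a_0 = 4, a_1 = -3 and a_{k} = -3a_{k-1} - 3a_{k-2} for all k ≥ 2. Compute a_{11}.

The ordinary generating function has denominator 1 + 3z + 3z^2.
Iterating the recurrence: a_0,…,a_{11} = 4, -3, -3, 18, -45, 81, -108, 81, 81, -486, 1215, -2187.

-2187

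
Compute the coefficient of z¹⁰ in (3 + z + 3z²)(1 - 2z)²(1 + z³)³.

25

(3 + z + 3z²) has coefficients 3,1,3 for degrees 0…2.
(1 - 2z)² has coefficients 1,-4,4,0,0,0,0,0,0,0,0 for degrees 0…10.
Finally multiplying by (1 + z³)³, the product of all factors after the first has coefficients 1,-4,4,3,-12,12,3,-12,12,1,-4 for degrees 0…10.
[z¹⁰] = 3·(-4) + 1·1 + 3·12 = 25.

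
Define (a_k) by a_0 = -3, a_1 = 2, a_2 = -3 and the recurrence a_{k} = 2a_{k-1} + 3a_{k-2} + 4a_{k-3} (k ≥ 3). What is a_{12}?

The ordinary generating function has denominator 1 - 2q - 3q^2 - 4q^3.
Iterating the recurrence: a_0,…,a_{12} = -3, 2, -3, -12, -25, -98, -319, -1032, -3413, -11198, -36763, -120772, -396625.

-396625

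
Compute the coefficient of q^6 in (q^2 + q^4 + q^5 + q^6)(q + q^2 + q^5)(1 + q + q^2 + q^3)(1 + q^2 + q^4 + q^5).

(q^2 + q^4 + q^5 + q^6) has coefficients 0,0,1,0,1,1,1 for degrees 0…6.
(q + q^2 + q^5) has coefficients 0,1,1,0,0,1,0 for degrees 0…6.
Multiplying by (1 + q + q^2 + q^3) gives running coefficients 0,1,2,2,2,2,1 for degrees 0…6.
Finally multiplying by (1 + q^2 + q^4 + q^5), the product of all factors after the first has coefficients 0,1,2,3,4,5,6 for degrees 0…6.
[q^6] = 1·4 + 1·2 + 1·1 + 1·0 = 7.

7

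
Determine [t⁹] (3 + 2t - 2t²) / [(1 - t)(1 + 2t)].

-511

The denominator gives the recurrence a_n = −a_(n−1) + 2a_(n−2) for n ≥ 3; the numerator fixes a_0 = 3, a_1 = -1, a_2 = 5.
Iterating: 3, -1, 5, -7, 17, -31, 65, -127, 257, -511, so a_9 = -511.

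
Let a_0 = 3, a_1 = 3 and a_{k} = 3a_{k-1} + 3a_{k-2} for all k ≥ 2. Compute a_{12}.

The ordinary generating function has denominator 1 - 3z - 3z^2.
Iterating the recurrence: a_0,…,a_{12} = 3, 3, 18, 63, 243, 918, 3483, 13203, 50058, 189783, 719523, 2727918, 10342323.

10342323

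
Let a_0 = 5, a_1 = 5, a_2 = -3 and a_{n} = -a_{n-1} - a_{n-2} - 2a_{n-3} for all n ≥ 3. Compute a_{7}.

-29

The ordinary generating function has denominator 1 + x + x^2 + 2x^3.
Iterating the recurrence: a_0,…,a_{7} = 5, 5, -3, -12, 5, 13, 6, -29.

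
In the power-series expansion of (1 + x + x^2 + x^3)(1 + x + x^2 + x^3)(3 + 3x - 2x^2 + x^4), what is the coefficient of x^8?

(1 + x + x^2 + x^3) has coefficients 1,1,1,1 for degrees 0…3.
(1 + x + x^2 + x^3) has coefficients 1,1,1,1,0,0,0,0,0 for degrees 0…8.
Finally multiplying by (3 + 3x - 2x^2 + x^4), the product of all factors after the first has coefficients 3,6,4,4,2,-1,1,1,0 for degrees 0…8.
[x^8] = 1·0 + 1·1 + 1·1 + 1·(-1) = 1.

1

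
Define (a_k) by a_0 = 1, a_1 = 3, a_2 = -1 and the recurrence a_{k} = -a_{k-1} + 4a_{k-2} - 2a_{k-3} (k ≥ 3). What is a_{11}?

The ordinary generating function has denominator 1 + x - 4x^2 + 2x^3.
Iterating the recurrence: a_0,…,a_{11} = 1, 3, -1, 11, -21, 67, -173, 483, -1309, 3587, -9789, 26755.

26755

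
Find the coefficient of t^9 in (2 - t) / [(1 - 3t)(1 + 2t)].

Partial fractions give a closed form: a_n = (1)·3^n + (1)·(-2)^n.
At n = 9: a_9 = 19171.

19171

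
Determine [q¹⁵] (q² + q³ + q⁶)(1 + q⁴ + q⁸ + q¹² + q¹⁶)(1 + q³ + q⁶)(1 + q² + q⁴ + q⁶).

8

(q² + q³ + q⁶) has coefficients 0,0,1,1,0,0,1 for degrees 0…6.
(1 + q⁴ + q⁸ + q¹² + q¹⁶) has coefficients 1,0,0,0,1,0,0,0,1,0,0,0,1,0,0,0 for degrees 0…15.
Multiplying by (1 + q³ + q⁶) gives running coefficients 1,0,0,1,1,0,1,1,1,0,1,1,1,0,1,1 for degrees 0…15.
Finally multiplying by (1 + q² + q⁴ + q⁶), the product of all factors after the first has coefficients 1,0,1,1,2,1,3,2,3,2,4,2,4,2,4,2 for degrees 0…15.
[q¹⁵] = 1·2 + 1·4 + 1·2 = 8.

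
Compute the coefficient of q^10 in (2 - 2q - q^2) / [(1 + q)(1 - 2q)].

513

The denominator gives the recurrence a_n = a_(n−1) + 2a_(n−2) for n ≥ 3; the numerator fixes a_0 = 2, a_1 = 0, a_2 = 3.
Iterating: 2, 0, 3, 3, 9, 15, 33, 63, 129, 255, 513, so a_10 = 513.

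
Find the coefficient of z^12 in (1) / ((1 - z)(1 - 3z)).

797161

Partial fractions give a closed form: a_n = (-1/2)·1^n + (3/2)·3^n.
At n = 12: a_12 = 797161.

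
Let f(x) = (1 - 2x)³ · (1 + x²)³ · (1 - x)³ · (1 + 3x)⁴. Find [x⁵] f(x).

(1 - 2x)³ has coefficients 1,-6,12,-8 for degrees 0…3.
(1 + x²)³ has coefficients 1,0,3,0,3,0 for degrees 0…5.
Multiplying by (1 - x)³ gives running coefficients 1,-3,6,-10,12,-12 for degrees 0…5.
Finally multiplying by (1 + 3x)⁴, the product of all factors after the first has coefficients 1,9,24,8,-27,-3 for degrees 0…5.
[x⁵] = 1·(-3) − 6·(-27) + 12·8 − 8·24 = 63.

63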